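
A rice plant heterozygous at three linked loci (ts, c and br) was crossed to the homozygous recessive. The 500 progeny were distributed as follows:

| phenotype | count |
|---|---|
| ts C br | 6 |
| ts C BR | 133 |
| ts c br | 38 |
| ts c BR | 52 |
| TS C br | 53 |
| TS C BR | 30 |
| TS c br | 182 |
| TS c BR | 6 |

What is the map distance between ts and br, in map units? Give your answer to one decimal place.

16.0 map units

The two most frequent reciprocal classes, TS c br and ts C BR, are the parental types, so the F1 was TS c br / ts C BR.
The two rarest classes, TS c BR and ts C br, are the double crossovers. Comparing them with the parentals, only the br allele has switched, so br is the middle locus and the order is c – br – ts.
Crossovers in the br–ts interval produce the single-crossover classes ts c br and TS C BR (38 + 30 = 68) plus the double crossovers (12).
RF(br–ts) = (68 + 12) / 500 = 80/500 = 0.1600 → 16.0 map units.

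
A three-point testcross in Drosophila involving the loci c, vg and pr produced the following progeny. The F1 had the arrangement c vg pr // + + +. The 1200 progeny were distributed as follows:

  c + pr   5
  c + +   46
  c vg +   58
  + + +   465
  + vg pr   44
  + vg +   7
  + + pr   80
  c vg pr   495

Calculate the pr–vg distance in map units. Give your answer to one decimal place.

12.5 map units

The two rarest classes, c + pr and + vg +, are the double crossovers. Comparing them with the parentals, only the vg allele has switched, so vg is the middle locus and the order is c – vg – pr.
Crossovers in the vg–pr interval produce the single-crossover classes c vg + and + + pr (58 + 80 = 138) plus the double crossovers (12).
RF(vg–pr) = (138 + 12) / 1200 = 150/1200 = 0.1250 → 12.5 map units.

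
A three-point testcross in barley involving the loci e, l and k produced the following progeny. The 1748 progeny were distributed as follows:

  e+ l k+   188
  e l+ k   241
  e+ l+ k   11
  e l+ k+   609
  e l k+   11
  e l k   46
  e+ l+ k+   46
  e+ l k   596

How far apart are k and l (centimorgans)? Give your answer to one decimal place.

25.8 centimorgans

The two most frequent reciprocal classes, e+ l k and e l+ k+, are the parental types, so the F1 was e+ l k / e l+ k+.
The two rarest classes, e+ l+ k and e l k+, are the double crossovers. Comparing them with the parentals, only the l allele has switched, so l is the middle locus and the order is k – l – e.
Crossovers in the k–l interval produce the single-crossover classes e+ l k+ and e l+ k (188 + 241 = 429) plus the double crossovers (22).
RF(k–l) = (429 + 22) / 1748 = 451/1748 = 0.2580 → 25.8 centimorgans.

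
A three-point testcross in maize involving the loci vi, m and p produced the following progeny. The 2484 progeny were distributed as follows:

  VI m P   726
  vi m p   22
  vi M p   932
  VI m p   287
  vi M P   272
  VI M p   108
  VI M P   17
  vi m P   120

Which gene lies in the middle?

The two most frequent reciprocal classes, vi M p and VI m P, are the parental types, so the F1 was vi M p / VI m P.
The two rarest classes, vi m p and VI M P, are the double crossovers. Comparing them with the parentals, only the m allele has switched, so m is the middle locus and the order is vi – m – p.

m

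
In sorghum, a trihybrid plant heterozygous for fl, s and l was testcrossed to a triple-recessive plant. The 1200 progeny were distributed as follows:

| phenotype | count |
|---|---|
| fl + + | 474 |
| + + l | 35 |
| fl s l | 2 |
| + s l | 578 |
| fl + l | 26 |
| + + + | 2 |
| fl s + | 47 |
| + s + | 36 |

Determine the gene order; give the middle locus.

The two most frequent reciprocal classes, + s l and fl + +, are the parental types, so the F1 was + s l / fl + +.
The two rarest classes, fl s l and + + +, are the double crossovers. Comparing them with the parentals, only the fl allele has switched, so fl is the middle locus and the order is s – fl – l.

fl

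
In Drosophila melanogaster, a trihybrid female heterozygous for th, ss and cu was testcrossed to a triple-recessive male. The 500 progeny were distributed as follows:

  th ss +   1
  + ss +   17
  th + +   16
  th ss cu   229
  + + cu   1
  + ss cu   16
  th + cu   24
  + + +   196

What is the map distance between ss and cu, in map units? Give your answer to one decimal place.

The two most frequent reciprocal classes, th ss cu and + + +, are the parental types, so the F1 was th ss cu / + + +.
The two rarest classes, th ss + and + + cu, are the double crossovers. Comparing them with the parentals, only the cu allele has switched, so cu is the middle locus and the order is th – cu – ss.
Crossovers in the cu–ss interval produce the single-crossover classes th + cu and + ss + (24 + 17 = 41) plus the double crossovers (2).
RF(cu–ss) = (41 + 2) / 500 = 43/500 = 0.0860 → 8.6 map units.

8.6 map units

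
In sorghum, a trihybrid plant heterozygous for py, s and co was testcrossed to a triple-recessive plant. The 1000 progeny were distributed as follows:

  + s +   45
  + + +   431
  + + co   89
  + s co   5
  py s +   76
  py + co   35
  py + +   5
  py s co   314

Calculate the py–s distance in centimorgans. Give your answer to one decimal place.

The two most frequent reciprocal classes, py s co and + + +, are the parental types, so the F1 was py s co / + + +.
The two rarest classes, + s co and py + +, are the double crossovers. Comparing them with the parentals, only the py allele has switched, so py is the middle locus and the order is s – py – co.
Crossovers in the s–py interval produce the single-crossover classes py + co and + s + (35 + 45 = 80) plus the double crossovers (10).
RF(s–py) = (80 + 10) / 1000 = 90/1000 = 0.0900 → 9.0 centimorgans.

9.0 centimorgans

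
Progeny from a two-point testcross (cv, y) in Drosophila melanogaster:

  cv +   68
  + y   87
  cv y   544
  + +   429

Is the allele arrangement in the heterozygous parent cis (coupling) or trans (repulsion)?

cis

The two most frequent classes are + + (429) and cv y (544); these are the parental (non-recombinant) types.
So the F1 carried + + on one chromosome and cv y on the other — the recessive alleles are on the same chromosome (cis / coupling).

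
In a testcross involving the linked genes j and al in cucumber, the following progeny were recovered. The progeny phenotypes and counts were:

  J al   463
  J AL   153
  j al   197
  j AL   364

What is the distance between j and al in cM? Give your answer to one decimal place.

29.7 cM

The two most frequent classes, J al (463) and j AL (364), are the parental types, so the F1 was J al / j AL.
The recombinant classes are J AL and j al: 153 + 197 = 350.
Recombination frequency = 350/1177 = 0.2974 ≈ 29.7%, i.e. 29.7 cM.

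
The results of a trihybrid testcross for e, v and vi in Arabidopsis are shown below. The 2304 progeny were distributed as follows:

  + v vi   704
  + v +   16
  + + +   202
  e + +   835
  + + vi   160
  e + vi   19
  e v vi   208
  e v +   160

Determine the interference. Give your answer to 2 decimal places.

0.49

The two most frequent reciprocal classes, + v vi and e + +, are the parental types, so the F1 was + v vi / e + +.
The two rarest classes, + v + and e + vi, are the double crossovers. Comparing them with the parentals, only the vi allele has switched, so vi is the middle locus and the order is v – vi – e.
v–vi: (320 + 35)/2304 = 0.1541; vi–e: (410 + 35)/2304 = 0.1931.
Expected DCO frequency = 0.1541 × 0.1931 ≈ 0.02976; observed = 35/2304 ≈ 0.01519.
Coefficient of coincidence = 0.01519/0.02976 ≈ 0.51; interference = 1 − 0.51 = 0.49.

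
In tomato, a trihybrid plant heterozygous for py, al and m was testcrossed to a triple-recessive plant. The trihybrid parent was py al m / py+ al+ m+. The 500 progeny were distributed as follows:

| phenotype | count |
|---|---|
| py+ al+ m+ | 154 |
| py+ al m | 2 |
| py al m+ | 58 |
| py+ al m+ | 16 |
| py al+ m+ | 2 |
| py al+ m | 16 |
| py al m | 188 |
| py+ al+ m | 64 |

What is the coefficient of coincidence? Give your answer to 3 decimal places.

0.441

The two rarest classes, py+ al m and py al+ m+, are the double crossovers. Comparing them with the parentals, only the py allele has switched, so py is the middle locus and the order is al – py – m.
al–py: (32 + 4)/500 = 0.0720; py–m: (122 + 4)/500 = 0.2520.
Expected DCO frequency = 0.0720 × 0.2520 ≈ 0.01814; observed = 4/500 ≈ 0.00800.
Coefficient of coincidence = 0.00800/0.01814 ≈ 0.441.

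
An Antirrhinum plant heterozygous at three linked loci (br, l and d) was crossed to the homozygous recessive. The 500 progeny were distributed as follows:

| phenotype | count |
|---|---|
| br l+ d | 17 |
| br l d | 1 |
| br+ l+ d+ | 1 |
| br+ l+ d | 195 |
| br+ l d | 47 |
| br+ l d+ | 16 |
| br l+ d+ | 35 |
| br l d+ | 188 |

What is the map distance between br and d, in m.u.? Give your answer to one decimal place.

7.0 m.u.

The two most frequent reciprocal classes, br+ l+ d and br l d+, are the parental types, so the F1 was br+ l+ d / br l d+.
The two rarest classes, br+ l+ d+ and br l d, are the double crossovers. Comparing them with the parentals, only the d allele has switched, so d is the middle locus and the order is br – d – l.
Crossovers in the br–d interval produce the single-crossover classes br l+ d and br+ l d+ (17 + 16 = 33) plus the double crossovers (2).
RF(br–d) = (33 + 2) / 500 = 35/500 = 0.0700 → 7.0 m.u.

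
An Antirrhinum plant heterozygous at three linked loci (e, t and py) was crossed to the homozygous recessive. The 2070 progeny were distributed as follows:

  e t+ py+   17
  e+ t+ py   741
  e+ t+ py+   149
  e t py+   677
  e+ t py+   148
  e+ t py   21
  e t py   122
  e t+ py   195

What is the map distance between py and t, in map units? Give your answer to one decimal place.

14.9 map units

The two most frequent reciprocal classes, e t py+ and e+ t+ py, are the parental types, so the F1 was e t py+ / e+ t+ py.
The two rarest classes, e t+ py+ and e+ t py, are the double crossovers. Comparing them with the parentals, only the t allele has switched, so t is the middle locus and the order is py – t – e.
Crossovers in the py–t interval produce the single-crossover classes e t py and e+ t+ py+ (122 + 149 = 271) plus the double crossovers (38).
RF(py–t) = (271 + 38) / 2070 = 309/2070 = 0.1493 → 14.9 map units.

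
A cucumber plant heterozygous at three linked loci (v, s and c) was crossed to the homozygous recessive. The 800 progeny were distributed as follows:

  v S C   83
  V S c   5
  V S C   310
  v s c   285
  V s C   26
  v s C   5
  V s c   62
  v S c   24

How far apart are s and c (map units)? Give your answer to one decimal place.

The two most frequent reciprocal classes, V S C and v s c, are the parental types, so the F1 was V S C / v s c.
The two rarest classes, V S c and v s C, are the double crossovers. Comparing them with the parentals, only the c allele has switched, so c is the middle locus and the order is s – c – v.
Crossovers in the s–c interval produce the single-crossover classes V s C and v S c (26 + 24 = 50) plus the double crossovers (10).
RF(s–c) = (50 + 10) / 800 = 60/800 = 0.0750 → 7.5 map units.

7.5 map units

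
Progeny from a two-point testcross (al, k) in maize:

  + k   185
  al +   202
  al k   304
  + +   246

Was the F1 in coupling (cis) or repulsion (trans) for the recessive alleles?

cis

The two most frequent classes are + + (246) and al k (304); these are the parental (non-recombinant) types.
So the F1 carried + + on one chromosome and al k on the other — the recessive alleles are on the same chromosome (cis / coupling).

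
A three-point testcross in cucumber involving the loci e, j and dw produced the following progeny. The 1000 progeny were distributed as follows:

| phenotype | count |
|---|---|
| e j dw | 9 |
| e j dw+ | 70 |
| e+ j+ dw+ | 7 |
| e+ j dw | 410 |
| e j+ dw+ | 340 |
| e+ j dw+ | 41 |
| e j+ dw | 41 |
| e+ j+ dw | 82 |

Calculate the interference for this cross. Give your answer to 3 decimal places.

0.028

The two most frequent reciprocal classes, e j+ dw+ and e+ j dw, are the parental types, so the F1 was e j+ dw+ / e+ j dw.
The two rarest classes, e+ j+ dw+ and e j dw, are the double crossovers. Comparing them with the parentals, only the e allele has switched, so e is the middle locus and the order is j – e – dw.
j–e: (152 + 16)/1000 = 0.1680; e–dw: (82 + 16)/1000 = 0.0980.
Expected DCO frequency = 0.1680 × 0.0980 ≈ 0.01646; observed = 16/1000 ≈ 0.01600.
Coefficient of coincidence = 0.01600/0.01646 ≈ 0.972; interference = 1 − 0.972 = 0.028.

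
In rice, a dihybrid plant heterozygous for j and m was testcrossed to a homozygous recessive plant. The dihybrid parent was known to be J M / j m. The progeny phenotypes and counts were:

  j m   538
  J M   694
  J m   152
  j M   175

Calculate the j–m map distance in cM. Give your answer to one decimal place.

21.0 cM

The recombinant classes are J m and j M: 152 + 175 = 327.
Recombination frequency = 327/1559 = 0.2097 ≈ 21.0%, i.e. 21.0 cM.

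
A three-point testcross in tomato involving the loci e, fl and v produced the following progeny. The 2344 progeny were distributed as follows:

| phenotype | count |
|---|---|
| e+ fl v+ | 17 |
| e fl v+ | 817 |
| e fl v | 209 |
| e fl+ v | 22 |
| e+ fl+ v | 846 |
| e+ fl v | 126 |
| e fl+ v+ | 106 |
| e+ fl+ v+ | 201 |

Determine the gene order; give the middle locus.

e

The two most frequent reciprocal classes, e fl v+ and e+ fl+ v, are the parental types, so the F1 was e fl v+ / e+ fl+ v.
The two rarest classes, e+ fl v+ and e fl+ v, are the double crossovers. Comparing them with the parentals, only the e allele has switched, so e is the middle locus and the order is v – e – fl.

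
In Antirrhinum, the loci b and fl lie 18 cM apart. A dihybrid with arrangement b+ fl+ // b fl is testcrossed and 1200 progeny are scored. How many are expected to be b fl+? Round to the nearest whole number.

108

A map distance of 18 cM corresponds to a recombination frequency of 0.180.
The F1 is b+ fl+ / b fl, so b fl+ is a recombinant gamete class with expected frequency r/2 = 0.180/2 = 0.0900.
Expected number = 0.0900 × 1200 = 108.00 ≈ 108.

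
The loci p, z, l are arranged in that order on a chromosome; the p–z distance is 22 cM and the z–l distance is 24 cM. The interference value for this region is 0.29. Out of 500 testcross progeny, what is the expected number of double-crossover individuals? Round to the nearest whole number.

19

Map distances give recombination frequencies of 0.220 and 0.240 for the two intervals.
With interference 0.29 (so coincidence = 0.71), expected double-crossover frequency = 0.220 × 0.240 × 0.71 = 0.03749.
Expected number = 0.03749 × 500 = 18.74 ≈ 19.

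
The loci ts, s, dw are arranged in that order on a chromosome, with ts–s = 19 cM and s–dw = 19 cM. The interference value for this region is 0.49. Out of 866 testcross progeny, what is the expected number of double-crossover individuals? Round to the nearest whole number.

16

Map distances give recombination frequencies of 0.190 and 0.190 for the two intervals.
With interference 0.49 (so coincidence = 0.51), expected double-crossover frequency = 0.190 × 0.190 × 0.51 = 0.01841.
Expected number = 0.01841 × 866 = 15.94 ≈ 16.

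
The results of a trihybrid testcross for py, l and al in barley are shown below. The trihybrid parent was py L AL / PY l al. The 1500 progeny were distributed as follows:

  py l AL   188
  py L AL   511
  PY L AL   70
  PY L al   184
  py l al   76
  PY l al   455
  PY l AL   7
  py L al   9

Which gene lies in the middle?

The two rarest classes, py L al and PY l AL, are the double crossovers. Comparing them with the parentals, only the al allele has switched, so al is the middle locus and the order is py – al – l.

al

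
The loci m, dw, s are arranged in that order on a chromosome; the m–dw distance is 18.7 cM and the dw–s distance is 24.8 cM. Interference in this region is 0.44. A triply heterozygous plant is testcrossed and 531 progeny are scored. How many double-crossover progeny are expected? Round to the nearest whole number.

14

Map distances give recombination frequencies of 0.187 and 0.248 for the two intervals.
With interference 0.44 (so coincidence = 0.56), expected double-crossover frequency = 0.187 × 0.248 × 0.56 = 0.02597.
Expected number = 0.02597 × 531 = 13.79 ≈ 14.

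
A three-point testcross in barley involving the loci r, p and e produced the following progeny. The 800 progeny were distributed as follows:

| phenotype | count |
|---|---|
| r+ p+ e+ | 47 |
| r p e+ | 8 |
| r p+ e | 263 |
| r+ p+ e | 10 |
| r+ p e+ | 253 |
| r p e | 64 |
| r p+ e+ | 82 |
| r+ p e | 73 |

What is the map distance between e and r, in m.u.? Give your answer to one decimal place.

The two most frequent reciprocal classes, r+ p e+ and r p+ e, are the parental types, so the F1 was r+ p e+ / r p+ e.
The two rarest classes, r p e+ and r+ p+ e, are the double crossovers. Comparing them with the parentals, only the r allele has switched, so r is the middle locus and the order is p – r – e.
Crossovers in the r–e interval produce the single-crossover classes r+ p e and r p+ e+ (73 + 82 = 155) plus the double crossovers (18).
RF(r–e) = (155 + 18) / 800 = 173/800 = 0.2162 → 21.6 m.u.

21.6 m.u.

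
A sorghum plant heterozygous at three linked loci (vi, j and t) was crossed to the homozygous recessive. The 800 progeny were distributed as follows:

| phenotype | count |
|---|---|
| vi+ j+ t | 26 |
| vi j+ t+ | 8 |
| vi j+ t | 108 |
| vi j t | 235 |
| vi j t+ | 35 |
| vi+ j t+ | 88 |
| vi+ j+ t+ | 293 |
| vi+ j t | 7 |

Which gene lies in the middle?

vi

The two most frequent reciprocal classes, vi j t and vi+ j+ t+, are the parental types, so the F1 was vi j t / vi+ j+ t+.
The two rarest classes, vi+ j t and vi j+ t+, are the double crossovers. Comparing them with the parentals, only the vi allele has switched, so vi is the middle locus and the order is j – vi – t.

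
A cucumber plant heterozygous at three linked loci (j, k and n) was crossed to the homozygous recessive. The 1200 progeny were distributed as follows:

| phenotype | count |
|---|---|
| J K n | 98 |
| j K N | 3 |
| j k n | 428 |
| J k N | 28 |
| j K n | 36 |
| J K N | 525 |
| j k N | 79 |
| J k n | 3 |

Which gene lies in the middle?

The two most frequent reciprocal classes, j k n and J K N, are the parental types, so the F1 was j k n / J K N.
The two rarest classes, J k n and j K N, are the double crossovers. Comparing them with the parentals, only the j allele has switched, so j is the middle locus and the order is n – j – k.

j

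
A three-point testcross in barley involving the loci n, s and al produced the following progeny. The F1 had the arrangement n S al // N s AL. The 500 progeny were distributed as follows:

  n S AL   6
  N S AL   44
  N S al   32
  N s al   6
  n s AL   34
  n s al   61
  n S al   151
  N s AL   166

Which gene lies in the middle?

al

The two rarest classes, n S AL and N s al, are the double crossovers. Comparing them with the parentals, only the al allele has switched, so al is the middle locus and the order is n – al – s.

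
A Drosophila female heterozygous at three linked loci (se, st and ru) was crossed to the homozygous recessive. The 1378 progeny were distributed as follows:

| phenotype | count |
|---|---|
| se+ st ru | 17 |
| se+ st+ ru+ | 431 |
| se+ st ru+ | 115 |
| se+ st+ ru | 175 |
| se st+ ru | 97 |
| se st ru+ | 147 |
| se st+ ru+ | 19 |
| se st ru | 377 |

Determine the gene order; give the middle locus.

se

The two most frequent reciprocal classes, se st ru and se+ st+ ru+, are the parental types, so the F1 was se st ru / se+ st+ ru+.
The two rarest classes, se+ st ru and se st+ ru+, are the double crossovers. Comparing them with the parentals, only the se allele has switched, so se is the middle locus and the order is ru – se – st.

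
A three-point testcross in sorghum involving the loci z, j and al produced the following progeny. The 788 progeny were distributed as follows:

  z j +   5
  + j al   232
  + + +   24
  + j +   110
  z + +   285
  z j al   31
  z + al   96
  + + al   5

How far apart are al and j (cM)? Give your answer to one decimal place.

27.4 cM

The two most frequent reciprocal classes, + j al and z + +, are the parental types, so the F1 was + j al / z + +.
The two rarest classes, + + al and z j +, are the double crossovers. Comparing them with the parentals, only the j allele has switched, so j is the middle locus and the order is z – j – al.
Crossovers in the j–al interval produce the single-crossover classes + j + and z + al (110 + 96 = 206) plus the double crossovers (10).
RF(j–al) = (206 + 10) / 788 = 216/788 = 0.2741 → 27.4 cM.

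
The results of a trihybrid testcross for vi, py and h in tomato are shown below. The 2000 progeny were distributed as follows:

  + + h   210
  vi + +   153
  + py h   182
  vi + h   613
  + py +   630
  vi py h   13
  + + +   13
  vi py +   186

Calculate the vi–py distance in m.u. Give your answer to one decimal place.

21.1 m.u.

The two most frequent reciprocal classes, vi + h and + py +, are the parental types, so the F1 was vi + h / + py +.
The two rarest classes, vi py h and + + +, are the double crossovers. Comparing them with the parentals, only the py allele has switched, so py is the middle locus and the order is h – py – vi.
Crossovers in the py–vi interval produce the single-crossover classes + + h and vi py + (210 + 186 = 396) plus the double crossovers (26).
RF(py–vi) = (396 + 26) / 2000 = 422/2000 = 0.2110 → 21.1 m.u.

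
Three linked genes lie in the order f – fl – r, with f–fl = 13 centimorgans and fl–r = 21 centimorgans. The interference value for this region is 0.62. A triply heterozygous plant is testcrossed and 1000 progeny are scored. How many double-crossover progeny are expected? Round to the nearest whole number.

Map distances give recombination frequencies of 0.130 and 0.210 for the two intervals.
With interference 0.62 (so coincidence = 0.38), expected double-crossover frequency = 0.130 × 0.210 × 0.38 = 0.01037.
Expected number = 0.01037 × 1000 = 10.37 ≈ 10.

10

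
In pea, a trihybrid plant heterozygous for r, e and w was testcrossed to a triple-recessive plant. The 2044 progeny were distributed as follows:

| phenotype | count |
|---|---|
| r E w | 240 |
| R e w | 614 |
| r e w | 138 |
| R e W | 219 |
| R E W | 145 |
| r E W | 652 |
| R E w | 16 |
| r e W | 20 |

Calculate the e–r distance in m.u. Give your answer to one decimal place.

The two most frequent reciprocal classes, R e w and r E W, are the parental types, so the F1 was R e w / r E W.
The two rarest classes, R E w and r e W, are the double crossovers. Comparing them with the parentals, only the e allele has switched, so e is the middle locus and the order is r – e – w.
Crossovers in the r–e interval produce the single-crossover classes r e w and R E W (138 + 145 = 283) plus the double crossovers (36).
RF(r–e) = (283 + 36) / 2044 = 319/2044 = 0.1561 → 15.6 m.u.

15.6 m.u.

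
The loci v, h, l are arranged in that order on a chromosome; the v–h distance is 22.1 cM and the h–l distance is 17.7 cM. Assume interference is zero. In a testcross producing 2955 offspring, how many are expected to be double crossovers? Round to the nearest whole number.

116

Map distances give recombination frequencies of 0.221 and 0.177 for the two intervals.
With no interference, expected double-crossover frequency = 0.221 × 0.177 = 0.03912.
Expected number = 0.03912 × 2955 = 115.59 ≈ 116.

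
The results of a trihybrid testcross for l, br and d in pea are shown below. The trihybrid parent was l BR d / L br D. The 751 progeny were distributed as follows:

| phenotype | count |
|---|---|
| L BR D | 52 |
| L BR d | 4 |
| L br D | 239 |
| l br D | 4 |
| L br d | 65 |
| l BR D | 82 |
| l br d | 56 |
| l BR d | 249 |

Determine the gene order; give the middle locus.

l

The two rarest classes, L BR d and l br D, are the double crossovers. Comparing them with the parentals, only the l allele has switched, so l is the middle locus and the order is d – l – br.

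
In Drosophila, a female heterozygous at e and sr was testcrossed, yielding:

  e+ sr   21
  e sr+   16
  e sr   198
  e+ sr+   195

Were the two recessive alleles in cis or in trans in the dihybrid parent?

cis

The two most frequent classes are e+ sr+ (195) and e sr (198); these are the parental (non-recombinant) types.
So the F1 carried e+ sr+ on one chromosome and e sr on the other — the recessive alleles are on the same chromosome (cis / coupling).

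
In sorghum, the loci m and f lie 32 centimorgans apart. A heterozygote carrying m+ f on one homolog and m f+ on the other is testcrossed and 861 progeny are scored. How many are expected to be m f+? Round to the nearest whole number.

A map distance of 32 centimorgans corresponds to a recombination frequency of 0.320.
The F1 is m+ f / m f+, so m f+ is a parental gamete class with expected frequency (1 − r)/2 = 0.680/2 = 0.3400.
Expected number = 0.3400 × 861 = 292.74 ≈ 293.

293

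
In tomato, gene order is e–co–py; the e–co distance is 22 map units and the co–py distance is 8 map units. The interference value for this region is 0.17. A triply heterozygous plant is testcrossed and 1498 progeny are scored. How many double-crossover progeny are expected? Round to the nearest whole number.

22

Map distances give recombination frequencies of 0.220 and 0.080 for the two intervals.
With interference 0.17 (so coincidence = 0.83), expected double-crossover frequency = 0.220 × 0.080 × 0.83 = 0.01461.
Expected number = 0.01461 × 1498 = 21.88 ≈ 22.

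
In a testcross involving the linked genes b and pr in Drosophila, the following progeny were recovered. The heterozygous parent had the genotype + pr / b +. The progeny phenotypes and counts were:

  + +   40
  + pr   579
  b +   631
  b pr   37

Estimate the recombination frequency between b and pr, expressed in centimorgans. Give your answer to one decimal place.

The recombinant classes are + + and b pr: 40 + 37 = 77.
Recombination frequency = 77/1287 = 0.0598 ≈ 6.0%, i.e. 6.0 centimorgans.

6.0 centimorgans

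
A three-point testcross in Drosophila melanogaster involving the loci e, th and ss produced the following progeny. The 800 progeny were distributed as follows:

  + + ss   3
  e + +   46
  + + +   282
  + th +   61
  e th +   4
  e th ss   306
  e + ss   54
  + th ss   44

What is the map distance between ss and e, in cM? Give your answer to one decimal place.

The two most frequent reciprocal classes, e th ss and + + +, are the parental types, so the F1 was e th ss / + + +.
The two rarest classes, e th + and + + ss, are the double crossovers. Comparing them with the parentals, only the ss allele has switched, so ss is the middle locus and the order is th – ss – e.
Crossovers in the ss–e interval produce the single-crossover classes + th ss and e + + (44 + 46 = 90) plus the double crossovers (7).
RF(ss–e) = (90 + 7) / 800 = 97/800 = 0.1212 → 12.1 cM.

12.1 cM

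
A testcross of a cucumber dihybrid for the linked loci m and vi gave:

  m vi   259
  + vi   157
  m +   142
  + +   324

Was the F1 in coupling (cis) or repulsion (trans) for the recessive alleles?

cis

The two most frequent classes are + + (324) and m vi (259); these are the parental (non-recombinant) types.
So the F1 carried + + on one chromosome and m vi on the other — the recessive alleles are on the same chromosome (cis / coupling).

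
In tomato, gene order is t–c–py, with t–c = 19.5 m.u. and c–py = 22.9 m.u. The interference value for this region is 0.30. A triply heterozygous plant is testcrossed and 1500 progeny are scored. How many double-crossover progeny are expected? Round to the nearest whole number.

Map distances give recombination frequencies of 0.195 and 0.229 for the two intervals.
With interference 0.30 (so coincidence = 0.70), expected double-crossover frequency = 0.195 × 0.229 × 0.70 = 0.03126.
Expected number = 0.03126 × 1500 = 46.89 ≈ 47.

47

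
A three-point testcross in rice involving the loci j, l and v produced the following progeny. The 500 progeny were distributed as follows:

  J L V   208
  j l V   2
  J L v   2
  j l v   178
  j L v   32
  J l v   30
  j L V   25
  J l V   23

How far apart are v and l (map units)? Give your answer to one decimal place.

11.8 map units

The two most frequent reciprocal classes, J L V and j l v, are the parental types, so the F1 was J L V / j l v.
The two rarest classes, J L v and j l V, are the double crossovers. Comparing them with the parentals, only the v allele has switched, so v is the middle locus and the order is l – v – j.
Crossovers in the l–v interval produce the single-crossover classes J l V and j L v (23 + 32 = 55) plus the double crossovers (4).
RF(l–v) = (55 + 4) / 500 = 59/500 = 0.1180 → 11.8 map units.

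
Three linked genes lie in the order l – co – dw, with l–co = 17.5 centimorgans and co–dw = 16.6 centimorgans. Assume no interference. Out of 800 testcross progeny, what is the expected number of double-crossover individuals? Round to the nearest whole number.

23

Map distances give recombination frequencies of 0.175 and 0.166 for the two intervals.
With no interference, expected double-crossover frequency = 0.175 × 0.166 = 0.02905.
Expected number = 0.02905 × 800 = 23.24 ≈ 23.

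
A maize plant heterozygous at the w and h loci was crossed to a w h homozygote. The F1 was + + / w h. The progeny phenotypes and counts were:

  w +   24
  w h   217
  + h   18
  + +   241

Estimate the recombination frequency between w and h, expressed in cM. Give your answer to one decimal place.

8.4 cM

The recombinant classes are + h and w +: 18 + 24 = 42.
Recombination frequency = 42/500 = 0.0840 ≈ 8.4%, i.e. 8.4 cM.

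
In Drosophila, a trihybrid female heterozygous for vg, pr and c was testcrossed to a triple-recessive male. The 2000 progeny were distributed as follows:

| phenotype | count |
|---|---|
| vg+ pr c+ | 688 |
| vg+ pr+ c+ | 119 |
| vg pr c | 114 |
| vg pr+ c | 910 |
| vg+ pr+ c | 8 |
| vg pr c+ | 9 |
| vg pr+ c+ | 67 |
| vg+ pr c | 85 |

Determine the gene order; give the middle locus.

vg

The two most frequent reciprocal classes, vg+ pr c+ and vg pr+ c, are the parental types, so the F1 was vg+ pr c+ / vg pr+ c.
The two rarest classes, vg pr c+ and vg+ pr+ c, are the double crossovers. Comparing them with the parentals, only the vg allele has switched, so vg is the middle locus and the order is pr – vg – c.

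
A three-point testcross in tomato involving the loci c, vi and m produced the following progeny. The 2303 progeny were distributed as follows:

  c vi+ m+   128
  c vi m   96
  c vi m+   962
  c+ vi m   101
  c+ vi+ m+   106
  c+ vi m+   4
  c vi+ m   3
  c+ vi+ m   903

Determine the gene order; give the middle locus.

c

The two most frequent reciprocal classes, c vi m+ and c+ vi+ m, are the parental types, so the F1 was c vi m+ / c+ vi+ m.
The two rarest classes, c+ vi m+ and c vi+ m, are the double crossovers. Comparing them with the parentals, only the c allele has switched, so c is the middle locus and the order is m – c – vi.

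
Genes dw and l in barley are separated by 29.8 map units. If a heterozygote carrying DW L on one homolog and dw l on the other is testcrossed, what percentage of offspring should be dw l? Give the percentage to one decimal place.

A map distance of 29.8 map units corresponds to a recombination frequency of 0.298.
The F1 is DW L / dw l, so dw l is a parental gamete class with expected frequency (1 − r)/2 = 0.702/2 = 0.3510.
That is 0.3510 = 35.1% of the progeny.

35.1%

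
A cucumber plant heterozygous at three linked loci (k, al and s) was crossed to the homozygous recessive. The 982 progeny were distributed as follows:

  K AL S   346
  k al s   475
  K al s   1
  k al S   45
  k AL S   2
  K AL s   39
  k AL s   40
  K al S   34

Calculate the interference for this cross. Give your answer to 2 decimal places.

The two most frequent reciprocal classes, k al s and K AL S, are the parental types, so the F1 was k al s / K AL S.
The two rarest classes, K al s and k AL S, are the double crossovers. Comparing them with the parentals, only the k allele has switched, so k is the middle locus and the order is al – k – s.
al–k: (74 + 3)/982 = 0.0784; k–s: (84 + 3)/982 = 0.0886.
Expected DCO frequency = 0.0784 × 0.0886 ≈ 0.00695; observed = 3/982 ≈ 0.00305.
Coefficient of coincidence = 0.00305/0.00695 ≈ 0.44; interference = 1 − 0.44 = 0.56.

0.56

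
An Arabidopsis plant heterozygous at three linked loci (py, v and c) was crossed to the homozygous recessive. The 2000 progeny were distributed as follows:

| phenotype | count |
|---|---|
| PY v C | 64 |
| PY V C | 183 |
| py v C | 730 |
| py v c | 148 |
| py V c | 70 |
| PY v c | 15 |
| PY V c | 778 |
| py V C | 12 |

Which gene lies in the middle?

v

The two most frequent reciprocal classes, PY V c and py v C, are the parental types, so the F1 was PY V c / py v C.
The two rarest classes, PY v c and py V C, are the double crossovers. Comparing them with the parentals, only the v allele has switched, so v is the middle locus and the order is py – v – c.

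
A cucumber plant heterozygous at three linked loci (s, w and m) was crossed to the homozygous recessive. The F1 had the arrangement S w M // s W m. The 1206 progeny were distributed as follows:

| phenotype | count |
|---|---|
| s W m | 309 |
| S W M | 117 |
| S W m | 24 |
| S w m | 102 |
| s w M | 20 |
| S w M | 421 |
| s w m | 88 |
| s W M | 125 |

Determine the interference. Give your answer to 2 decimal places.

The two rarest classes, s w M and S W m, are the double crossovers. Comparing them with the parentals, only the s allele has switched, so s is the middle locus and the order is w – s – m.
w–s: (205 + 44)/1206 = 0.2065; s–m: (227 + 44)/1206 = 0.2247.
Expected DCO frequency = 0.2065 × 0.2247 ≈ 0.04640; observed = 44/1206 ≈ 0.03648.
Coefficient of coincidence = 0.03648/0.04640 ≈ 0.79; interference = 1 − 0.79 = 0.21.

0.21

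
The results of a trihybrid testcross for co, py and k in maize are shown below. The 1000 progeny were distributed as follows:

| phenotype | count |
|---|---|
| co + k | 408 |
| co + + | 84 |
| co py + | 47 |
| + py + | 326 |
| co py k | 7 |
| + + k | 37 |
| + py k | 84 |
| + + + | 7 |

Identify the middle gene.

The two most frequent reciprocal classes, co + k and + py +, are the parental types, so the F1 was co + k / + py +.
The two rarest classes, co py k and + + +, are the double crossovers. Comparing them with the parentals, only the py allele has switched, so py is the middle locus and the order is co – py – k.

py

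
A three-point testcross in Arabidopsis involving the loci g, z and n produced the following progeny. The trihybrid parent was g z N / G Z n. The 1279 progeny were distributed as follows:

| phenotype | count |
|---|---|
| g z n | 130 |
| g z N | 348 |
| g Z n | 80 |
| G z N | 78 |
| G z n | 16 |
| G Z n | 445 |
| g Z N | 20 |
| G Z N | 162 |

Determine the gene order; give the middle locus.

z

The two rarest classes, g Z N and G z n, are the double crossovers. Comparing them with the parentals, only the z allele has switched, so z is the middle locus and the order is g – z – n.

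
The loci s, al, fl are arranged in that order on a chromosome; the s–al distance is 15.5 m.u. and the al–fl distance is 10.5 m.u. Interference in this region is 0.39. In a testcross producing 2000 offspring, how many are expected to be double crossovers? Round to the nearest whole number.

Map distances give recombination frequencies of 0.155 and 0.105 for the two intervals.
With interference 0.39 (so coincidence = 0.61), expected double-crossover frequency = 0.155 × 0.105 × 0.61 = 0.00993.
Expected number = 0.00993 × 2000 = 19.86 ≈ 20.

20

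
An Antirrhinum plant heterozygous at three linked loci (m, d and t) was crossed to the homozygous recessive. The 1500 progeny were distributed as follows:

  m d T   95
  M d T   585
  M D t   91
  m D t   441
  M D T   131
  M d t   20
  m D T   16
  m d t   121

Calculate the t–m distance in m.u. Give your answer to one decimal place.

The two most frequent reciprocal classes, M d T and m D t, are the parental types, so the F1 was M d T / m D t.
The two rarest classes, M d t and m D T, are the double crossovers. Comparing them with the parentals, only the t allele has switched, so t is the middle locus and the order is d – t – m.
Crossovers in the t–m interval produce the single-crossover classes m d T and M D t (95 + 91 = 186) plus the double crossovers (36).
RF(t–m) = (186 + 36) / 1500 = 222/1500 = 0.1480 → 14.8 m.u.

14.8 m.u.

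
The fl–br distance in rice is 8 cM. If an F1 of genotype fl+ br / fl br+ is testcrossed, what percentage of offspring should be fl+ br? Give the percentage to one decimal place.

A map distance of 8 cM corresponds to a recombination frequency of 0.080.
The F1 is fl+ br / fl br+, so fl+ br is a parental gamete class with expected frequency (1 − r)/2 = 0.920/2 = 0.4600.
That is 0.4600 = 46.0% of the progeny.

46.0%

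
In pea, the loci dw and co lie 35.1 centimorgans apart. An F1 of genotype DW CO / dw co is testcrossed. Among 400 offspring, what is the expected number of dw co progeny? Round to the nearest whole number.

A map distance of 35.1 centimorgans corresponds to a recombination frequency of 0.351.
The F1 is DW CO / dw co, so dw co is a parental gamete class with expected frequency (1 − r)/2 = 0.649/2 = 0.3245.
Expected number = 0.3245 × 400 = 129.80 ≈ 130.

130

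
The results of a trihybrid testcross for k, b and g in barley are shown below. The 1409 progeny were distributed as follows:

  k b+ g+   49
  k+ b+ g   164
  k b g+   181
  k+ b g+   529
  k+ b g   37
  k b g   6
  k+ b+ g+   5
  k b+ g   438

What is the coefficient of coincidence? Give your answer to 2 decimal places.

The two most frequent reciprocal classes, k b+ g and k+ b g+, are the parental types, so the F1 was k b+ g / k+ b g+.
The two rarest classes, k b g and k+ b+ g+, are the double crossovers. Comparing them with the parentals, only the b allele has switched, so b is the middle locus and the order is k – b – g.
k–b: (345 + 11)/1409 = 0.2527; b–g: (86 + 11)/1409 = 0.0688.
Expected DCO frequency = 0.2527 × 0.0688 ≈ 0.01739; observed = 11/1409 ≈ 0.00781.
Coefficient of coincidence = 0.00781/0.01739 ≈ 0.45.

0.45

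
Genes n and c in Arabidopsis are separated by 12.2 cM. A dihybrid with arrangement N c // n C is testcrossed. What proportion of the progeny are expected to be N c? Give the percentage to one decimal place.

43.9%

A map distance of 12.2 cM corresponds to a recombination frequency of 0.122.
The F1 is N c / n C, so N c is a parental gamete class with expected frequency (1 − r)/2 = 0.878/2 = 0.4390.
That is 0.4390 = 43.9% of the progeny.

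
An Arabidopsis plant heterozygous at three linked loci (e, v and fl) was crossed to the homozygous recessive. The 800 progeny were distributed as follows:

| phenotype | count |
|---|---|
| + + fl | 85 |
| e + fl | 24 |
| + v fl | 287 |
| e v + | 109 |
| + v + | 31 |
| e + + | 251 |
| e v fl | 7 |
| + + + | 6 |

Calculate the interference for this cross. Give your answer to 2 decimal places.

0.26

The two most frequent reciprocal classes, + v fl and e + +, are the parental types, so the F1 was + v fl / e + +.
The two rarest classes, e v fl and + + +, are the double crossovers. Comparing them with the parentals, only the e allele has switched, so e is the middle locus and the order is v – e – fl.
v–e: (194 + 13)/800 = 0.2587; e–fl: (55 + 13)/800 = 0.0850.
Expected DCO frequency = 0.2587 × 0.0850 ≈ 0.02199; observed = 13/800 ≈ 0.01625.
Coefficient of coincidence = 0.01625/0.02199 ≈ 0.74; interference = 1 − 0.74 = 0.26.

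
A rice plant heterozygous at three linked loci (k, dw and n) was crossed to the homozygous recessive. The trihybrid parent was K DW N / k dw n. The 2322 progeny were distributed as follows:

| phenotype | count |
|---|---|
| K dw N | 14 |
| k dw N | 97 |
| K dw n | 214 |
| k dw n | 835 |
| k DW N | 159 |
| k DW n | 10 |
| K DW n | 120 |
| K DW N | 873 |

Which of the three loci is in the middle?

dw

The two rarest classes, K dw N and k DW n, are the double crossovers. Comparing them with the parentals, only the dw allele has switched, so dw is the middle locus and the order is n – dw – k.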